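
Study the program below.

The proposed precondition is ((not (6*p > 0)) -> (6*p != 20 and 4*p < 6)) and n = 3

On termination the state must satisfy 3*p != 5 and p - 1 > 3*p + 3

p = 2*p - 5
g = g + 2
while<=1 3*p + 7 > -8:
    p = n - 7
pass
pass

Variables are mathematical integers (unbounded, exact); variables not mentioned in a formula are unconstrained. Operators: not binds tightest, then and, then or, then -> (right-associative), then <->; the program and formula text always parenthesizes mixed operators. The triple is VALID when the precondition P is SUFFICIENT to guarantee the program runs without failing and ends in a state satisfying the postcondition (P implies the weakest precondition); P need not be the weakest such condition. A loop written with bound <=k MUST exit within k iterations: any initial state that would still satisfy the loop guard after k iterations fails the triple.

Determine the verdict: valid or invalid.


Working backward. After the program, the postcondition 3*p != 5 and p - 1 > 3*p + 3 must hold; in canonical form it is 3*p != 5 and 2*p < -4.
Before skip: 3*p != 5 and 2*p < -4
Before skip: 3*p != 5 and 2*p < -4
Before the loop (bound <=1), unroll the exhaustion recursion (WP_0 = exit-now case; WP_j = one more guarded iteration, up to j = 1):
  WP_0: (not (3*p > -15)) and 3*p != 5 and 2*p < -4
  WP_1: (3*p > -15 -> ((not (3*n > 6)) and 3*n != 26 and 2*n < 10)) and ((not (3*p > -15)) -> (3*p != 5 and 2*p < -4))
So before the loop: (3*p > -15 -> ((not (3*n > 6)) and 3*n != 26 and 2*n < 10)) and ((not (3*p > -15)) -> (3*p != 5 and 2*p < -4))
Before g := g + 2: (3*p > -15 -> ((not (3*n > 6)) and 3*n != 26 and 2*n < 10)) and ((not (3*p > -15)) -> (3*p != 5 and 2*p < -4))
Before p := 2*p - 5: (6*p > 0 -> ((not (3*n > 6)) and 3*n != 26 and 2*n < 10)) and ((not (6*p > 0)) -> (6*p != 20 and 4*p < 6))
The weakest precondition is (6*p > 0 -> ((not (3*n > 6)) and 3*n != 26 and 2*n < 10)) and ((not (6*p > 0)) -> (6*p != 20 and 4*p < 6)).
Check whether ((not (6*p > 0)) -> (6*p != 20 and 4*p < 6)) and n = 3 implies it.
Countermodel: at the initial state n = 3, p = 1, the precondition holds but the weakest precondition fails.
Answer: invalid


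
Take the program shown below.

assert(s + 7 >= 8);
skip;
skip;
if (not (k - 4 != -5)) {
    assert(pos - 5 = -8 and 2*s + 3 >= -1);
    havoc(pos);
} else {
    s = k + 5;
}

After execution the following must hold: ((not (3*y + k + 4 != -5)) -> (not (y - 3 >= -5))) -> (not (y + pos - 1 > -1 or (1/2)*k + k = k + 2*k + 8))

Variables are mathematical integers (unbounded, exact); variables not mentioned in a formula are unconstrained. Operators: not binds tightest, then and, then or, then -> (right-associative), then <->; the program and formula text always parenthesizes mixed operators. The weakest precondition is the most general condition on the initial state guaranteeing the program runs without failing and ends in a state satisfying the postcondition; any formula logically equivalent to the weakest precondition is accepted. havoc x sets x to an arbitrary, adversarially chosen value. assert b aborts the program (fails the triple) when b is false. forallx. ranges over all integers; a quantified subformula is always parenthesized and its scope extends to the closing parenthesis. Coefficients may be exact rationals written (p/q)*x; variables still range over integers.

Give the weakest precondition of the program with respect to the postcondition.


Working backward. After the program, the postcondition ((not (3*y + k + 4 != -5)) -> (not (y - 3 >= -5))) -> (not (y + pos - 1 > -1 or (1/2)*k + k = k + 2*k + 8)) must hold; in canonical form it is ((not (k + 3*y != -9)) -> (not (y >= -2))) -> (not (pos + y > 0 or (3/2)*k = -8)).
Then branch requires pos = -3 and 2*s >= -4 and (forall pos_1. (((not (k + 3*y != -9)) -> (not (y >= -2))) -> (not (pos_1 + y > 0 or (3/2)*k = -8)))); else branch requires ((not (k + 3*y != -9)) -> (not (y >= -2))) -> (not (pos + y > 0 or (3/2)*k = -8)).
Before the if: ((not (k != -1)) -> (pos = -3 and 2*s >= -4 and (forall pos_1. (((not (k + 3*y != -9)) -> (not (y >= -2))) -> (not (pos_1 + y > 0 or (3/2)*k = -8)))))) and (k != -1 -> (((not (k + 3*y != -9)) -> (not (y >= -2))) -> (not (pos + y > 0 or (3/2)*k = -8))))
Before skip: ((not (k != -1)) -> (pos = -3 and 2*s >= -4 and (forall pos_1. (((not (k + 3*y != -9)) -> (not (y >= -2))) -> (not (pos_1 + y > 0 or (3/2)*k = -8)))))) and (k != -1 -> (((not (k + 3*y != -9)) -> (not (y >= -2))) -> (not (pos + y > 0 or (3/2)*k = -8))))
Before skip: ((not (k != -1)) -> (pos = -3 and 2*s >= -4 and (forall pos_1. (((not (k + 3*y != -9)) -> (not (y >= -2))) -> (not (pos_1 + y > 0 or (3/2)*k = -8)))))) and (k != -1 -> (((not (k + 3*y != -9)) -> (not (y >= -2))) -> (not (pos + y > 0 or (3/2)*k = -8))))
Before assert s + 7 >= 8: s >= 1 and ((not (k != -1)) -> (pos = -3 and 2*s >= -4 and (forall pos_1. (((not (k + 3*y != -9)) -> (not (y >= -2))) -> (not (pos_1 + y > 0 or (3/2)*k = -8)))))) and (k != -1 -> (((not (k + 3*y != -9)) -> (not (y >= -2))) -> (not (pos + y > 0 or (3/2)*k = -8))))
Answer: WP = s >= 1 and ((not (k != -1)) -> (pos = -3 and 2*s >= -4 and (forall pos_1. (((not (k + 3*y != -9)) -> (not (y >= -2))) -> (not (pos_1 + y > 0 or (3/2)*k = -8)))))) and (k != -1 -> (((not (k + 3*y != -9)) -> (not (y >= -2))) -> (not (pos + y > 0 or (3/2)*k = -8))))


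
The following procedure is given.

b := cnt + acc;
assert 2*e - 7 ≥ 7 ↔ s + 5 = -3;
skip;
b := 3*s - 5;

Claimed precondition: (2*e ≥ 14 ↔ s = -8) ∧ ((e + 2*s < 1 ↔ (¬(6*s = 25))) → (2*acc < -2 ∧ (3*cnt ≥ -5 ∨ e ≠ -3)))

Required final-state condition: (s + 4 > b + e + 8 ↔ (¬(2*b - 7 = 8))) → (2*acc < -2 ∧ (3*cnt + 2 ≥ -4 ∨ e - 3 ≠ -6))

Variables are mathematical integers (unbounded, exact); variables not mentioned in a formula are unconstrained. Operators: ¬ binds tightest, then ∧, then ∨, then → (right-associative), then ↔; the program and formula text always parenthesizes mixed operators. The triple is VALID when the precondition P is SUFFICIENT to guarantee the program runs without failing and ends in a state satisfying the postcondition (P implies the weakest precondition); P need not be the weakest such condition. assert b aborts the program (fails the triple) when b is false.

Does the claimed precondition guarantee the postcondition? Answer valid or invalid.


Working backward. After the program, the postcondition (s + 4 > b + e + 8 ↔ (¬(2*b - 7 = 8))) → (2*acc < -2 ∧ (3*cnt + 2 ≥ -4 ∨ e - 3 ≠ -6)) must hold; in canonical form it is (s > b + e + 4 ↔ (¬(2*b = 15))) → (2*acc < -2 ∧ (3*cnt ≥ -6 ∨ e ≠ -3)).
Before b := 3*s - 5: (e + 2*s < 1 ↔ (¬(6*s = 25))) → (2*acc < -2 ∧ (3*cnt ≥ -6 ∨ e ≠ -3))
Before skip: (e + 2*s < 1 ↔ (¬(6*s = 25))) → (2*acc < -2 ∧ (3*cnt ≥ -6 ∨ e ≠ -3))
Before assert 2*e - 7 ≥ 7 ↔ s + 5 = -3: (2*e ≥ 14 ↔ s = -8) ∧ ((e + 2*s < 1 ↔ (¬(6*s = 25))) → (2*acc < -2 ∧ (3*cnt ≥ -6 ∨ e ≠ -3)))
Before b := cnt + acc: (2*e ≥ 14 ↔ s = -8) ∧ ((e + 2*s < 1 ↔ (¬(6*s = 25))) → (2*acc < -2 ∧ (3*cnt ≥ -6 ∨ e ≠ -3)))
The weakest precondition is (2*e ≥ 14 ↔ s = -8) ∧ ((e + 2*s < 1 ↔ (¬(6*s = 25))) → (2*acc < -2 ∧ (3*cnt ≥ -6 ∨ e ≠ -3))).
Check whether (2*e ≥ 14 ↔ s = -8) ∧ ((e + 2*s < 1 ↔ (¬(6*s = 25))) → (2*acc < -2 ∧ (3*cnt ≥ -5 ∨ e ≠ -3))) implies it.
Every state satisfying the precondition satisfies the weakest precondition: the implication holds.
Answer: valid


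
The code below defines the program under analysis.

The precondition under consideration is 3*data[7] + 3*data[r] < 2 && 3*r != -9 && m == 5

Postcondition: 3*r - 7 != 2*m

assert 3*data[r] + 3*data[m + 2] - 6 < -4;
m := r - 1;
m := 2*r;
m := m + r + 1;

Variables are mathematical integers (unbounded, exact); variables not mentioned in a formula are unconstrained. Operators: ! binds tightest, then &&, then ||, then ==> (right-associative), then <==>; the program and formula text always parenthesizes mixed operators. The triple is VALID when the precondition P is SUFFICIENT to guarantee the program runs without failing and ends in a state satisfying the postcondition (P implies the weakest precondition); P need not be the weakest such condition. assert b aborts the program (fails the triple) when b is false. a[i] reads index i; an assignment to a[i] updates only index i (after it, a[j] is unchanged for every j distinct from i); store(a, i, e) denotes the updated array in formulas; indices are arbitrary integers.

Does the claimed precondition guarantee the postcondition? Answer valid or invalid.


Working backward. After the program, the postcondition 3*r - 7 != 2*m must hold; in canonical form it is 3*r != 2*m + 7.
Before m := m + r + 1: r != 2*m + 9
Before m := 2*r: 3*r != -9
Before m := r - 1: 3*r != -9
Before assert 3*data[r] + 3*data[m + 2] - 6 < -4: 3*data[m + 2] + 3*data[r] < 2 && 3*r != -9
The weakest precondition is 3*data[m + 2] + 3*data[r] < 2 && 3*r != -9.
Check whether 3*data[7] + 3*data[r] < 2 && 3*r != -9 && m == 5 implies it.
Every state satisfying the precondition satisfies the weakest precondition: the implication holds.
Answer: valid


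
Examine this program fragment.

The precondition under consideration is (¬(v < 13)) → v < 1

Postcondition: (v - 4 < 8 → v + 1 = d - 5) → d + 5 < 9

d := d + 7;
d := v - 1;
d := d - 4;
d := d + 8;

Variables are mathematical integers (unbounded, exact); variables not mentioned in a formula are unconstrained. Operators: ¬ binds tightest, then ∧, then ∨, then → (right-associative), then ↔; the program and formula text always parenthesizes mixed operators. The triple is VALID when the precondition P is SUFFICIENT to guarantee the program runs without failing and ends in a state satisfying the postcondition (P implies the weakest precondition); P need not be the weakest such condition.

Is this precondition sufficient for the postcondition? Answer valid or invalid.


Working backward. After the program, the postcondition (v - 4 < 8 → v + 1 = d - 5) → d + 5 < 9 must hold; in canonical form it is (v < 12 → v = d - 6) → d < 4.
Before d := d + 8: (v < 12 → v = d + 2) → d < -4
Before d := d - 4: (v < 12 → v = d - 2) → d < 0
Before d := v - 1: (¬(v < 12)) → v < 1
Before d := d + 7: (¬(v < 12)) → v < 1
The weakest precondition is (¬(v < 12)) → v < 1.
Check whether (¬(v < 13)) → v < 1 implies it.
Countermodel: at the initial state v = 12, the precondition holds but the weakest precondition fails.
Answer: invalid


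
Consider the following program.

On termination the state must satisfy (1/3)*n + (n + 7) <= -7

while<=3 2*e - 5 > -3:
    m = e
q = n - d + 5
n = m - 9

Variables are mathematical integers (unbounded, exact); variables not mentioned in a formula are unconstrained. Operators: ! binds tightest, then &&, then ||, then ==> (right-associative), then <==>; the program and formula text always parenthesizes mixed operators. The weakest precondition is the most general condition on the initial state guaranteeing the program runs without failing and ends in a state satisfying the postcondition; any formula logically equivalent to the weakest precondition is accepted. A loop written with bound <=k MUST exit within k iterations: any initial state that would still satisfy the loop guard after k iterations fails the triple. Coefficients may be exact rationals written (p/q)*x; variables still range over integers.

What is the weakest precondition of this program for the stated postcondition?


Working backward. After the program, the postcondition (1/3)*n + (n + 7) <= -7 must hold; in canonical form it is (4/3)*n <= -14.
Before n := m - 9: (4/3)*m <= -2
Before q := n - d + 5: (4/3)*m <= -2
Before the loop (bound <=3), unroll the exhaustion recursion (WP_0 = exit-now case; WP_j = one more guarded iteration, up to j = 3):
  WP_0: (!(2*e > 2)) && (4/3)*m <= -2
  WP_1: (2*e > 2 ==> ((!(2*e > 2)) && (4/3)*e <= -2)) && ((!(2*e > 2)) ==> (4/3)*m <= -2)
  WP_2: (2*e > 2 ==> ((2*e > 2 ==> ((!(2*e > 2)) && (4/3)*e <= -2)) && ((!(2*e > 2)) ==> (4/3)*e <= -2))) && ((!(2*e > 2)) ==> (4/3)*m <= -2)
  WP_3: (2*e > 2 ==> ((2*e > 2 ==> ((2*e > 2 ==> ((!(2*e > 2)) && (4/3)*e <= -2)) && ((!(2*e > 2)) ==> (4/3)*e <= -2))) && ((!(2*e > 2)) ==> (4/3)*e <= -2))) && ((!(2*e > 2)) ==> (4/3)*m <= -2)
So before the loop: (2*e > 2 ==> ((2*e > 2 ==> ((2*e > 2 ==> ((!(2*e > 2)) && (4/3)*e <= -2)) && ((!(2*e > 2)) ==> (4/3)*e <= -2))) && ((!(2*e > 2)) ==> (4/3)*e <= -2))) && ((!(2*e > 2)) ==> (4/3)*m <= -2)
Answer: WP = (2*e > 2 ==> ((2*e > 2 ==> ((2*e > 2 ==> ((!(2*e > 2)) && (4/3)*e <= -2)) && ((!(2*e > 2)) ==> (4/3)*e <= -2))) && ((!(2*e > 2)) ==> (4/3)*e <= -2))) && ((!(2*e > 2)) ==> (4/3)*m <= -2)


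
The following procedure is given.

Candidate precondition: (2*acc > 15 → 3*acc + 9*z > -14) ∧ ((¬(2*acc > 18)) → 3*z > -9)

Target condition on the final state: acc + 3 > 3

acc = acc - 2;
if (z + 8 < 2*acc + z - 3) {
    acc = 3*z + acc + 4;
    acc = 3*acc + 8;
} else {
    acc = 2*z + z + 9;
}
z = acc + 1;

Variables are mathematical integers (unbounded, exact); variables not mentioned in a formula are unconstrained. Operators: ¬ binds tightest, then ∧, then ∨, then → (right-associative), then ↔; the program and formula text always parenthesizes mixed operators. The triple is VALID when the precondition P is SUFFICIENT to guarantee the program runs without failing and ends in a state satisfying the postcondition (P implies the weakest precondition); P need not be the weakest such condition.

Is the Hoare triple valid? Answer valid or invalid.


Working backward. After the program, the postcondition acc + 3 > 3 must hold; in canonical form it is acc > 0.
Before z := acc + 1: acc > 0
Then branch requires 3*acc + 9*z > -20; else branch requires 3*z > -9.
Before the if: (2*acc > 11 → 3*acc + 9*z > -20) ∧ ((¬(2*acc > 11)) → 3*z > -9)
Before acc := acc - 2: (2*acc > 15 → 3*acc + 9*z > -14) ∧ ((¬(2*acc > 15)) → 3*z > -9)
The weakest precondition is (2*acc > 15 → 3*acc + 9*z > -14) ∧ ((¬(2*acc > 15)) → 3*z > -9).
Check whether (2*acc > 15 → 3*acc + 9*z > -14) ∧ ((¬(2*acc > 18)) → 3*z > -9) implies it.
Every state satisfying the precondition satisfies the weakest precondition: the implication holds.
Answer: valid


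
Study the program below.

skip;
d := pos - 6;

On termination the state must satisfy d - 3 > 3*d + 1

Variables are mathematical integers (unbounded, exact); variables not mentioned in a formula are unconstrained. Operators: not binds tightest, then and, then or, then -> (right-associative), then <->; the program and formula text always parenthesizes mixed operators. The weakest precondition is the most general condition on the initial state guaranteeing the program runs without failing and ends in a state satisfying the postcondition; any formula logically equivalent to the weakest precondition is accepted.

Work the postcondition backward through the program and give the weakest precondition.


Working backward. After the program, the postcondition d - 3 > 3*d + 1 must hold; in canonical form it is 2*d < -4.
Before d := pos - 6: 2*pos < 8
Before skip: 2*pos < 8
Answer: WP = 2*pos < 8


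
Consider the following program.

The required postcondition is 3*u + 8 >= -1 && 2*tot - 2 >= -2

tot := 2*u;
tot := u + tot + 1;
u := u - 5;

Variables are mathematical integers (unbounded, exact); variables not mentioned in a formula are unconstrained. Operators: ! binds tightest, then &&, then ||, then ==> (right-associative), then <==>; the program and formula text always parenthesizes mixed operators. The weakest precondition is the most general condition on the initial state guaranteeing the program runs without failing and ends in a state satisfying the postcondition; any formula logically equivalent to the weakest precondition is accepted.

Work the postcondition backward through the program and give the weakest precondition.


Working backward. After the program, the postcondition 3*u + 8 >= -1 && 2*tot - 2 >= -2 must hold; in canonical form it is 3*u >= -9 && 2*tot >= 0.
Before u := u - 5: 3*u >= 6 && 2*tot >= 0
Before tot := u + tot + 1: 3*u >= 6 && 2*tot + 2*u >= -2
Before tot := 2*u: 3*u >= 6 && 6*u >= -2
Answer: WP = 3*u >= 6 && 6*u >= -2


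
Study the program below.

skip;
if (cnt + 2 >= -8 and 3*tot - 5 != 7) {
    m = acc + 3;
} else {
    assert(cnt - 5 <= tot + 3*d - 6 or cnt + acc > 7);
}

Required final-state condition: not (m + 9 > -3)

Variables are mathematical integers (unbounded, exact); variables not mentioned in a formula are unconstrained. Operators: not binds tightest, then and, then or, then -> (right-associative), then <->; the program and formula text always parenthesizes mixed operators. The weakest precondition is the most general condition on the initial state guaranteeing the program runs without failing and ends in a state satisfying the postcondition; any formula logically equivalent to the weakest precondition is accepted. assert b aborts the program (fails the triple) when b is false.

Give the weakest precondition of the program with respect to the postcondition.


Working backward. After the program, the postcondition not (m + 9 > -3) must hold; in canonical form it is not (m > -12).
Then branch requires not (acc > -15); else branch requires (cnt <= 3*d + tot - 1 or acc + cnt > 7) and (not (m > -12)).
Before the if: ((cnt >= -10 and 3*tot != 12) -> (not (acc > -15))) and ((not (cnt >= -10 and 3*tot != 12)) -> ((cnt <= 3*d + tot - 1 or acc + cnt > 7) and (not (m > -12))))
Before skip: ((cnt >= -10 and 3*tot != 12) -> (not (acc > -15))) and ((not (cnt >= -10 and 3*tot != 12)) -> ((cnt <= 3*d + tot - 1 or acc + cnt > 7) and (not (m > -12))))
Answer: WP = ((cnt >= -10 and 3*tot != 12) -> (not (acc > -15))) and ((not (cnt >= -10 and 3*tot != 12)) -> ((cnt <= 3*d + tot - 1 or acc + cnt > 7) and (not (m > -12))))


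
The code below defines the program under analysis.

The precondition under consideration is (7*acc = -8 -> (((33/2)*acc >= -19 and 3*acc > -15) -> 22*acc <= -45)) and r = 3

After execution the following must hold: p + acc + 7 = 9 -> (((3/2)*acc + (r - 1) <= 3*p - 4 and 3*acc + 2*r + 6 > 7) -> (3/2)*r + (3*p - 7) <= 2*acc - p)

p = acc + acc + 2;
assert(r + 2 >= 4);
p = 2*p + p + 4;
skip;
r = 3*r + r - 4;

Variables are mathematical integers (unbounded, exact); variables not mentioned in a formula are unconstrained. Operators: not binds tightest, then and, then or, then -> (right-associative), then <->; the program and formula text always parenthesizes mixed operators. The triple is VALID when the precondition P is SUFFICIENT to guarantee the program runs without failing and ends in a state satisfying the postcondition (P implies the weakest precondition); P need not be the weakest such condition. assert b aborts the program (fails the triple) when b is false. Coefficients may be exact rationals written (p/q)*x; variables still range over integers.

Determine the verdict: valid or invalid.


Working backward. After the program, the postcondition p + acc + 7 = 9 -> (((3/2)*acc + (r - 1) <= 3*p - 4 and 3*acc + 2*r + 6 > 7) -> (3/2)*r + (3*p - 7) <= 2*acc - p) must hold; in canonical form it is acc + p = 2 -> (((3/2)*acc + r <= 3*p - 3 and 3*acc + 2*r > 1) -> 4*p + (3/2)*r <= 2*acc + 7).
Before r := 3*r + r - 4: acc + p = 2 -> (((3/2)*acc + 4*r <= 3*p + 1 and 3*acc + 8*r > 9) -> 4*p + 6*r <= 2*acc + 13)
Before skip: acc + p = 2 -> (((3/2)*acc + 4*r <= 3*p + 1 and 3*acc + 8*r > 9) -> 4*p + 6*r <= 2*acc + 13)
Before p := 2*p + p + 4: acc + 3*p = -2 -> (((3/2)*acc + 4*r <= 9*p + 13 and 3*acc + 8*r > 9) -> 12*p + 6*r <= 2*acc - 3)
Before assert r + 2 >= 4: r >= 2 and (acc + 3*p = -2 -> (((3/2)*acc + 4*r <= 9*p + 13 and 3*acc + 8*r > 9) -> 12*p + 6*r <= 2*acc - 3))
Before p := acc + acc + 2: r >= 2 and (7*acc = -8 -> ((4*r <= (33/2)*acc + 31 and 3*acc + 8*r > 9) -> 22*acc + 6*r <= -27))
The weakest precondition is r >= 2 and (7*acc = -8 -> ((4*r <= (33/2)*acc + 31 and 3*acc + 8*r > 9) -> 22*acc + 6*r <= -27)).
Check whether (7*acc = -8 -> (((33/2)*acc >= -19 and 3*acc > -15) -> 22*acc <= -45)) and r = 3 implies it.
Every state satisfying the precondition satisfies the weakest precondition: the implication holds.
Answer: valid


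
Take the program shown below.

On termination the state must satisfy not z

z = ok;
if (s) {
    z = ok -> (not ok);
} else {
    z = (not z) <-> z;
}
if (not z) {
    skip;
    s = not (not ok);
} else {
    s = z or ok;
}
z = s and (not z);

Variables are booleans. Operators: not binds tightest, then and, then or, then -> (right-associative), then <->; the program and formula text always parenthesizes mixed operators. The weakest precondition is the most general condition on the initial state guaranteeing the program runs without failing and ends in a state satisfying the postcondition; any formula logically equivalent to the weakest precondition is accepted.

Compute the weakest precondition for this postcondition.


Working backward. After the program, not z must hold.
Before z := s and (not z): not (s and (not z))
Then branch requires not (ok and (not z)); else branch requires not ((z or ok) and (not z)).
Before the if: ((not z) -> (not (ok and (not z)))) and (z -> (not ((z or ok) and (not z))))
Then branch requires ((not (ok -> (not ok))) -> (not (ok and (not (ok -> (not ok)))))) and ((ok -> (not ok)) -> (not (((ok -> (not ok)) or ok) and (not (ok -> (not ok)))))); else branch requires ((not ((not z) <-> z)) -> (not (ok and (not ((not z) <-> z))))) and (((not z) <-> z) -> (not ((((not z) <-> z) or ok) and (not ((not z) <-> z))))).
Before the if: (s -> (((not (ok -> (not ok))) -> (not (ok and (not (ok -> (not ok)))))) and ((ok -> (not ok)) -> (not (((ok -> (not ok)) or ok) and (not (ok -> (not ok)))))))) and ((not s) -> (((not ((not z) <-> z)) -> (not (ok and (not ((not z) <-> z))))) and (((not z) <-> z) -> (not ((((not z) <-> z) or ok) and (not ((not z) <-> z)))))))
Before z := ok: (s -> (((not (ok -> (not ok))) -> (not (ok and (not (ok -> (not ok)))))) and ((ok -> (not ok)) -> (not (((ok -> (not ok)) or ok) and (not (ok -> (not ok)))))))) and ((not s) -> (((not ((not ok) <-> ok)) -> (not (ok and (not ((not ok) <-> ok))))) and (((not ok) <-> ok) -> (not ((((not ok) <-> ok) or ok) and (not ((not ok) <-> ok)))))))
Answer: WP = (s -> (((not (ok -> (not ok))) -> (not (ok and (not (ok -> (not ok)))))) and ((ok -> (not ok)) -> (not (((ok -> (not ok)) or ok) and (not (ok -> (not ok)))))))) and ((not s) -> (((not ((not ok) <-> ok)) -> (not (ok and (not ((not ok) <-> ok))))) and (((not ok) <-> ok) -> (not ((((not ok) <-> ok) or ok) and (not ((not ok) <-> ok)))))))


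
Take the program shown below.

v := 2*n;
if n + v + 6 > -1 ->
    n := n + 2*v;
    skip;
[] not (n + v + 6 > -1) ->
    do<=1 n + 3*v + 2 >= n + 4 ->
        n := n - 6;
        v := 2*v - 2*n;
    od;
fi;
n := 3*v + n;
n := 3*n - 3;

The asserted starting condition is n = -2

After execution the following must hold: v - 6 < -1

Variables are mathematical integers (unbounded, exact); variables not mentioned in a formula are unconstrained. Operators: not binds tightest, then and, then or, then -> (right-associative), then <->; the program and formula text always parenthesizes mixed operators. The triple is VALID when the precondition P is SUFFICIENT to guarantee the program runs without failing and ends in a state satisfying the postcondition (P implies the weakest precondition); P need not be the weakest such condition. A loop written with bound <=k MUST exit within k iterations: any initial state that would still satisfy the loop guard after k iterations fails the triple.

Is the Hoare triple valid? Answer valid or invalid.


Working backward. After the program, the postcondition v - 6 < -1 must hold; in canonical form it is v < 5.
Before n := 3*n - 3: v < 5
Before n := 3*v + n: v < 5
Then branch requires v < 5; else branch requires (3*v >= 2 -> ((not (6*v >= 6*n - 34)) and 2*v < 2*n - 7)) and ((not (3*v >= 2)) -> v < 5).
Before the if: (n + v > -7 -> v < 5) and ((not (n + v > -7)) -> ((3*v >= 2 -> ((not (6*v >= 6*n - 34)) and 2*v < 2*n - 7)) and ((not (3*v >= 2)) -> v < 5)))
Before v := 2*n: (3*n > -7 -> 2*n < 5) and ((not (3*n > -7)) -> ((6*n >= 2 -> ((not (6*n >= -34)) and 2*n < -7)) and ((not (6*n >= 2)) -> 2*n < 5)))
The weakest precondition is (3*n > -7 -> 2*n < 5) and ((not (3*n > -7)) -> ((6*n >= 2 -> ((not (6*n >= -34)) and 2*n < -7)) and ((not (6*n >= 2)) -> 2*n < 5))).
Check whether n = -2 implies it.
Every state satisfying the precondition satisfies the weakest precondition: the implication holds.
Answer: valid


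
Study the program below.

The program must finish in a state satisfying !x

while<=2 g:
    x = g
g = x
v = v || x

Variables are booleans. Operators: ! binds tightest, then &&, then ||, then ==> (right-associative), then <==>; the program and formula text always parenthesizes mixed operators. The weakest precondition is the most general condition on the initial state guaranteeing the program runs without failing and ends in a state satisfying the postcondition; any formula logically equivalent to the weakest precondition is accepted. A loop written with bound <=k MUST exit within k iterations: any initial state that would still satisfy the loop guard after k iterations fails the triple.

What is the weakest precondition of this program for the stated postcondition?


Working backward. After the program, !x must hold.
Before v := v || x: !x
Before g := x: !x
Before the loop (bound <=2), unroll the exhaustion recursion (WP_0 = exit-now case; WP_j = one more guarded iteration, up to j = 2):
  WP_0: (!g) && (!x)
  WP_1: (g ==> (!g)) && ((!g) ==> (!x))
  WP_2: (g ==> (g ==> (!g))) && ((!g) ==> (!x))
So before the loop: (g ==> (g ==> (!g))) && ((!g) ==> (!x))
Answer: WP = (g ==> (g ==> (!g))) && ((!g) ==> (!x))


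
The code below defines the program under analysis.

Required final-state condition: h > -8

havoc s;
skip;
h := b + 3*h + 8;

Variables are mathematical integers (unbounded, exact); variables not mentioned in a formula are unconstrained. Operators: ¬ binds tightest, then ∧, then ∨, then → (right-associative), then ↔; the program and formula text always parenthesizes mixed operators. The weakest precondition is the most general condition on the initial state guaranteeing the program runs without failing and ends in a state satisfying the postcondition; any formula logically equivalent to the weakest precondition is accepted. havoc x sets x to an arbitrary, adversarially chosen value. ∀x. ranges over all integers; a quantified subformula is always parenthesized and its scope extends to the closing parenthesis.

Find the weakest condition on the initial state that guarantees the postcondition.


Working backward. After the program, h > -8 must hold.
Before h := b + 3*h + 8: b + 3*h > -16
Before skip: b + 3*h > -16
Before havoc s: b + 3*h > -16
Answer: WP = b + 3*h > -16


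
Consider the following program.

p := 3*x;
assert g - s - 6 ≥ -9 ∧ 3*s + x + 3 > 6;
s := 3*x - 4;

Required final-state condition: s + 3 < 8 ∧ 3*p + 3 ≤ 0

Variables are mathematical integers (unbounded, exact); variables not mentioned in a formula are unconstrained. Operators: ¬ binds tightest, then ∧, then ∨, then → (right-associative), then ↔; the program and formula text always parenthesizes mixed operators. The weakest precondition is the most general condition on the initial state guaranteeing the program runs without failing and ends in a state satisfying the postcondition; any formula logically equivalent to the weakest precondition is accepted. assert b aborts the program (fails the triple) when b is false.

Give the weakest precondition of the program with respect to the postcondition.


Working backward. After the program, the postcondition s + 3 < 8 ∧ 3*p + 3 ≤ 0 must hold; in canonical form it is s < 5 ∧ 3*p ≤ -3.
Before s := 3*x - 4: 3*x < 9 ∧ 3*p ≤ -3
Before assert g - s - 6 ≥ -9 ∧ 3*s + x + 3 > 6: g ≥ s - 3 ∧ 3*s + x > 3 ∧ 3*x < 9 ∧ 3*p ≤ -3
Before p := 3*x: g ≥ s - 3 ∧ 3*s + x > 3 ∧ 3*x < 9 ∧ 9*x ≤ -3
Answer: WP = g ≥ s - 3 ∧ 3*s + x > 3 ∧ 3*x < 9 ∧ 9*x ≤ -3


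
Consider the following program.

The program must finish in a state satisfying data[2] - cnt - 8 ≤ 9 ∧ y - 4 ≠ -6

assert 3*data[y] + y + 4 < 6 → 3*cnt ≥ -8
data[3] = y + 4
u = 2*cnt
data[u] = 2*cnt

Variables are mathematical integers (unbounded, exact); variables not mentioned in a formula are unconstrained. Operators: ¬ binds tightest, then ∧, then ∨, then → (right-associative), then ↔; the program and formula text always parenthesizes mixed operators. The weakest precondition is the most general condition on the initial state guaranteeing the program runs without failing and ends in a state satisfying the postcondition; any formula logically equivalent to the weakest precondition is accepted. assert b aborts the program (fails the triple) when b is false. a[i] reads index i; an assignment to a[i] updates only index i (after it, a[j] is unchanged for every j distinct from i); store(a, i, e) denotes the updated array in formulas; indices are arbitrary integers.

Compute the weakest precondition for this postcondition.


Working backward. After the program, the postcondition data[2] - cnt - 8 ≤ 9 ∧ y - 4 ≠ -6 must hold; in canonical form it is data[2] ≤ cnt + 17 ∧ y ≠ -2.
Before data[u] := 2*cnt: store(data, u, 2*cnt)[2] ≤ cnt + 17 ∧ y ≠ -2
Before u := 2*cnt: store(data, 2*cnt, 2*cnt)[2] ≤ cnt + 17 ∧ y ≠ -2
Before data[3] := y + 4: store(store(data, 3, y + 4), 2*cnt, 2*cnt)[2] ≤ cnt + 17 ∧ y ≠ -2
Before assert 3*data[y] + y + 4 < 6 → 3*cnt ≥ -8: (3*data[y] + y < 2 → 3*cnt ≥ -8) ∧ store(store(data, 3, y + 4), 2*cnt, 2*cnt)[2] ≤ cnt + 17 ∧ y ≠ -2
Answer: WP = (3*data[y] + y < 2 → 3*cnt ≥ -8) ∧ store(store(data, 3, y + 4), 2*cnt, 2*cnt)[2] ≤ cnt + 17 ∧ y ≠ -2


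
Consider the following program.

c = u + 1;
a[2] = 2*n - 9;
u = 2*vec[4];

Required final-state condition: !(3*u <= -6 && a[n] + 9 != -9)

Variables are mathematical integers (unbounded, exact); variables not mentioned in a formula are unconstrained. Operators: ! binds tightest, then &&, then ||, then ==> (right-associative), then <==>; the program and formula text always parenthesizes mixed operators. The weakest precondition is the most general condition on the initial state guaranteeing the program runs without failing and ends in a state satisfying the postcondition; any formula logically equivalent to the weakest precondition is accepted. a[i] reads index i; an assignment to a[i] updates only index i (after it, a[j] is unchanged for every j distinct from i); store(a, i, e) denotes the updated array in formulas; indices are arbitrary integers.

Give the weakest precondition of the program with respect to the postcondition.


Working backward. After the program, the postcondition !(3*u <= -6 && a[n] + 9 != -9) must hold; in canonical form it is !(3*u <= -6 && a[n] != -18).
Before u := 2*vec[4]: !(6*vec[4] <= -6 && a[n] != -18)
Before a[2] := 2*n - 9: !(6*vec[4] <= -6 && store(a, 2, 2*n - 9)[n] != -18)
Before c := u + 1: !(6*vec[4] <= -6 && store(a, 2, 2*n - 9)[n] != -18)
Answer: WP = !(6*vec[4] <= -6 && store(a, 2, 2*n - 9)[n] != -18)


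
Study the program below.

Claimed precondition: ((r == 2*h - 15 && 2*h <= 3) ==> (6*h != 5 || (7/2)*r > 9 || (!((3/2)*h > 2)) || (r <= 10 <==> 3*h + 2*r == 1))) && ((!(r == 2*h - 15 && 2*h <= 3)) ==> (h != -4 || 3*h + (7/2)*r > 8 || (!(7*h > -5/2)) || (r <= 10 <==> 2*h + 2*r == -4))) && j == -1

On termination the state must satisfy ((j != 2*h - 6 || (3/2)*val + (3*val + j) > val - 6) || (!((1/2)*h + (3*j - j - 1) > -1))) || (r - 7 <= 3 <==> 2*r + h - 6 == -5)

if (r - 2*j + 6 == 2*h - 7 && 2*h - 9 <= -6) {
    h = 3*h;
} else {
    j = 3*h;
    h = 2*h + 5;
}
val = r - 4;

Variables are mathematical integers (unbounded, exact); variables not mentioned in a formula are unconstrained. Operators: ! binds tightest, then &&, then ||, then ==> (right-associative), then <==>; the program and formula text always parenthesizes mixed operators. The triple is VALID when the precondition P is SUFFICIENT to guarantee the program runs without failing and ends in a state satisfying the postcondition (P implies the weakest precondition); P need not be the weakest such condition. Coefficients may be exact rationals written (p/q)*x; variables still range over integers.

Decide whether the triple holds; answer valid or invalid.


Working backward. After the program, the postcondition ((j != 2*h - 6 || (3/2)*val + (3*val + j) > val - 6) || (!((1/2)*h + (3*j - j - 1) > -1))) || (r - 7 <= 3 <==> 2*r + h - 6 == -5) must hold; in canonical form it is j != 2*h - 6 || j + (7/2)*val > -6 || (!((1/2)*h + 2*j > 0)) || (r <= 10 <==> h + 2*r == 1).
Before val := r - 4: j != 2*h - 6 || j + (7/2)*r > 8 || (!((1/2)*h + 2*j > 0)) || (r <= 10 <==> h + 2*r == 1)
Then branch requires j != 6*h - 6 || j + (7/2)*r > 8 || (!((3/2)*h + 2*j > 0)) || (r <= 10 <==> 3*h + 2*r == 1); else branch requires h != -4 || 3*h + (7/2)*r > 8 || (!(7*h > -5/2)) || (r <= 10 <==> 2*h + 2*r == -4).
Before the if: ((r == 2*h + 2*j - 13 && 2*h <= 3) ==> (j != 6*h - 6 || j + (7/2)*r > 8 || (!((3/2)*h + 2*j > 0)) || (r <= 10 <==> 3*h + 2*r == 1))) && ((!(r == 2*h + 2*j - 13 && 2*h <= 3)) ==> (h != -4 || 3*h + (7/2)*r > 8 || (!(7*h > -5/2)) || (r <= 10 <==> 2*h + 2*r == -4)))
The weakest precondition is ((r == 2*h + 2*j - 13 && 2*h <= 3) ==> (j != 6*h - 6 || j + (7/2)*r > 8 || (!((3/2)*h + 2*j > 0)) || (r <= 10 <==> 3*h + 2*r == 1))) && ((!(r == 2*h + 2*j - 13 && 2*h <= 3)) ==> (h != -4 || 3*h + (7/2)*r > 8 || (!(7*h > -5/2)) || (r <= 10 <==> 2*h + 2*r == -4))).
Check whether ((r == 2*h - 15 && 2*h <= 3) ==> (6*h != 5 || (7/2)*r > 9 || (!((3/2)*h > 2)) || (r <= 10 <==> 3*h + 2*r == 1))) && ((!(r == 2*h - 15 && 2*h <= 3)) ==> (h != -4 || 3*h + (7/2)*r > 8 || (!(7*h > -5/2)) || (r <= 10 <==> 2*h + 2*r == -4))) && j == -1 implies it.
Every state satisfying the precondition satisfies the weakest precondition: the implication holds.
Answer: valid


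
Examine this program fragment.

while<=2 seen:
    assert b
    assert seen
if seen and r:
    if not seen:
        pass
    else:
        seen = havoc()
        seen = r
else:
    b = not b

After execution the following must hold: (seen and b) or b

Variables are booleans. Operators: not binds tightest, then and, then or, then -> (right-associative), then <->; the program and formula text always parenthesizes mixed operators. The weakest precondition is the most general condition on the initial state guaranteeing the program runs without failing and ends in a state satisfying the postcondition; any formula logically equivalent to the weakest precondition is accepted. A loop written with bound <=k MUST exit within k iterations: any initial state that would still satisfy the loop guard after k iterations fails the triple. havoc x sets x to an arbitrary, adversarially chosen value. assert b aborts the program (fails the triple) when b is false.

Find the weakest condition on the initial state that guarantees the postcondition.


Working backward. After the program, (seen and b) or b must hold.
Then branch requires ((not seen) -> ((seen and b) or b)) and (seen -> ((r and b) or b)); else branch requires (seen and (not b)) or (not b).
Before the if: ((seen and r) -> (((not seen) -> ((seen and b) or b)) and (seen -> ((r and b) or b)))) and ((not (seen and r)) -> ((seen and (not b)) or (not b)))
Before the loop (bound <=2), unroll the exhaustion recursion (WP_0 = exit-now case; WP_j = one more guarded iteration, up to j = 2):
  WP_0: (not seen) and ((seen and r) -> (((not seen) -> ((seen and b) or b)) and (seen -> ((r and b) or b)))) and ((not (seen and r)) -> ((seen and (not b)) or (not b)))
  WP_1: (not seen) and ((not seen) -> (((seen and r) -> (((not seen) -> ((seen and b) or b)) and (seen -> ((r and b) or b)))) and ((not (seen and r)) -> ((seen and (not b)) or (not b)))))
  WP_2: (not seen) and ((not seen) -> (((seen and r) -> (((not seen) -> ((seen and b) or b)) and (seen -> ((r and b) or b)))) and ((not (seen and r)) -> ((seen and (not b)) or (not b)))))
So before the loop: (not seen) and ((not seen) -> (((seen and r) -> (((not seen) -> ((seen and b) or b)) and (seen -> ((r and b) or b)))) and ((not (seen and r)) -> ((seen and (not b)) or (not b)))))
Answer: WP = (not seen) and ((not seen) -> (((seen and r) -> (((not seen) -> ((seen and b) or b)) and (seen -> ((r and b) or b)))) and ((not (seen and r)) -> ((seen and (not b)) or (not b)))))


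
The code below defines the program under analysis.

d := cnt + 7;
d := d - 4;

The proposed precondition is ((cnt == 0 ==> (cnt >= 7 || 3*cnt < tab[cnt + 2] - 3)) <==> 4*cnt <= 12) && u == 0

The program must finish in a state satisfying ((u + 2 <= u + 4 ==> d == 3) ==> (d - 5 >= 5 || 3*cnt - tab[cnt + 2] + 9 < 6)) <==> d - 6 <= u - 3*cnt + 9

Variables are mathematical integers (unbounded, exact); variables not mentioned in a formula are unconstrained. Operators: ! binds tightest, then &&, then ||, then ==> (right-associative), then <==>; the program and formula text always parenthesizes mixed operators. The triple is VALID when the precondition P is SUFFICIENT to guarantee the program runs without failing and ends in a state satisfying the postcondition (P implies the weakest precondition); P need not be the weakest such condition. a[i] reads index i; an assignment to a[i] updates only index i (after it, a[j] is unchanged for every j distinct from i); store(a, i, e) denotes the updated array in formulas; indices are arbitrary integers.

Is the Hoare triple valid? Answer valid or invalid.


Working backward. After the program, the postcondition ((u + 2 <= u + 4 ==> d == 3) ==> (d - 5 >= 5 || 3*cnt - tab[cnt + 2] + 9 < 6)) <==> d - 6 <= u - 3*cnt + 9 must hold; in canonical form it is (d == 3 ==> (d >= 10 || 3*cnt < tab[cnt + 2] - 3)) <==> 3*cnt + d <= u + 15.
Before d := d - 4: (d == 7 ==> (d >= 14 || 3*cnt < tab[cnt + 2] - 3)) <==> 3*cnt + d <= u + 19
Before d := cnt + 7: (cnt == 0 ==> (cnt >= 7 || 3*cnt < tab[cnt + 2] - 3)) <==> 4*cnt <= u + 12
The weakest precondition is (cnt == 0 ==> (cnt >= 7 || 3*cnt < tab[cnt + 2] - 3)) <==> 4*cnt <= u + 12.
Check whether ((cnt == 0 ==> (cnt >= 7 || 3*cnt < tab[cnt + 2] - 3)) <==> 4*cnt <= 12) && u == 0 implies it.
Every state satisfying the precondition satisfies the weakest precondition: the implication holds.
Answer: valid


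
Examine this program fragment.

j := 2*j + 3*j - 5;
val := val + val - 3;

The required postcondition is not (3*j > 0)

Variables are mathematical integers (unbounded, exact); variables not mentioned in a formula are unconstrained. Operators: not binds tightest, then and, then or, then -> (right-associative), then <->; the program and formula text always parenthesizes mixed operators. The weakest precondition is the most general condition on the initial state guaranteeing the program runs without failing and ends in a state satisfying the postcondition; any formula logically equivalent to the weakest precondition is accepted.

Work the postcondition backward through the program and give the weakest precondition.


Working backward. After the program, not (3*j > 0) must hold.
Before val := val + val - 3: not (3*j > 0)
Before j := 2*j + 3*j - 5: not (15*j > 15)
Answer: WP = not (15*j > 15)


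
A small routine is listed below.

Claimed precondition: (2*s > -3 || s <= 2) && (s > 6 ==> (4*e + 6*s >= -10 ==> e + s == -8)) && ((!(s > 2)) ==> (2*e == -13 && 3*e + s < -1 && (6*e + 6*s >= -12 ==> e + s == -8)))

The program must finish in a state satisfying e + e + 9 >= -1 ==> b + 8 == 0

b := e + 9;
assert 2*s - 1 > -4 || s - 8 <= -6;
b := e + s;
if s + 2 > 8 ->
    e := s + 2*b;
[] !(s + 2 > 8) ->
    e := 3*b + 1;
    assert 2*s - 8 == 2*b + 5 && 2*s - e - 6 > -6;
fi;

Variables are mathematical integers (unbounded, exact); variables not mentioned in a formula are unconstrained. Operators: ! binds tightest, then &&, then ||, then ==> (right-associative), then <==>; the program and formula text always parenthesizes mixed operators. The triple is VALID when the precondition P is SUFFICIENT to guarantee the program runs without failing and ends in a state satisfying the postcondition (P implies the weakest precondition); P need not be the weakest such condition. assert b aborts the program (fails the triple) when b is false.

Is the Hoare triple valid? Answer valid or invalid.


Working backward. After the program, the postcondition e + e + 9 >= -1 ==> b + 8 == 0 must hold; in canonical form it is 2*e >= -10 ==> b == -8.
Then branch requires 4*b + 2*s >= -10 ==> b == -8; else branch requires 2*s == 2*b + 13 && 2*s > 3*b + 1 && (6*b >= -12 ==> b == -8).
Before the if: (s > 6 ==> (4*b + 2*s >= -10 ==> b == -8)) && ((!(s > 6)) ==> (2*s == 2*b + 13 && 2*s > 3*b + 1 && (6*b >= -12 ==> b == -8)))
Before b := e + s: (s > 6 ==> (4*e + 6*s >= -10 ==> e + s == -8)) && ((!(s > 6)) ==> (2*e == -13 && 3*e + s < -1 && (6*e + 6*s >= -12 ==> e + s == -8)))
Before assert 2*s - 1 > -4 || s - 8 <= -6: (2*s > -3 || s <= 2) && (s > 6 ==> (4*e + 6*s >= -10 ==> e + s == -8)) && ((!(s > 6)) ==> (2*e == -13 && 3*e + s < -1 && (6*e + 6*s >= -12 ==> e + s == -8)))
Before b := e + 9: (2*s > -3 || s <= 2) && (s > 6 ==> (4*e + 6*s >= -10 ==> e + s == -8)) && ((!(s > 6)) ==> (2*e == -13 && 3*e + s < -1 && (6*e + 6*s >= -12 ==> e + s == -8)))
The weakest precondition is (2*s > -3 || s <= 2) && (s > 6 ==> (4*e + 6*s >= -10 ==> e + s == -8)) && ((!(s > 6)) ==> (2*e == -13 && 3*e + s < -1 && (6*e + 6*s >= -12 ==> e + s == -8))).
Check whether (2*s > -3 || s <= 2) && (s > 6 ==> (4*e + 6*s >= -10 ==> e + s == -8)) && ((!(s > 2)) ==> (2*e == -13 && 3*e + s < -1 && (6*e + 6*s >= -12 ==> e + s == -8))) implies it.
Countermodel: at the initial state e = 0, s = 3, the precondition holds but the weakest precondition fails.
Answer: invalid
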